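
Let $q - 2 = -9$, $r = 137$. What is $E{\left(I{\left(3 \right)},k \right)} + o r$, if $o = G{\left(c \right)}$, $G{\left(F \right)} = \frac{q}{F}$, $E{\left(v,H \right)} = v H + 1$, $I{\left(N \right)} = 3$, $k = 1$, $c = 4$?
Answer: $- \frac{943}{4} \approx -235.75$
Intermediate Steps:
$q = -7$ ($q = 2 - 9 = -7$)
$E{\left(v,H \right)} = 1 + H v$ ($E{\left(v,H \right)} = H v + 1 = 1 + H v$)
$G{\left(F \right)} = - \frac{7}{F}$
$o = - \frac{7}{4} \approx -1.75$
$E{\left(I{\left(3 \right)},k \right)} + o r = \left(1 + 1 \cdot 3\right) - \frac{959}{4} = \left(1 + 3\right) - \frac{959}{4} = 4 - \frac{959}{4} = - \frac{943}{4}$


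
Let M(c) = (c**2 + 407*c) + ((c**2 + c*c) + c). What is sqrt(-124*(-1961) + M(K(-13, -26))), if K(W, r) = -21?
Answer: sqrt(235919) ≈ 485.71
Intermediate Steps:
M(c) = 3*c**2 + 408*c (M(c) = (c**2 + 407*c) + ((c**2 + c**2) + c) = (c**2 + 407*c) + (2*c**2 + c) = (c**2 + 407*c) + (c + 2*c**2) = 3*c**2 + 408*c)
sqrt(-124*(-1961) + M(K(-13, -26))) = sqrt(-124*(-1961) + 3*(-21)*(136 - 21)) = sqrt(243164 + 3*(-21)*115) = sqrt(243164 - 7245) = sqrt(235919)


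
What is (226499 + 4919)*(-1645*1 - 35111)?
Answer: -8506000008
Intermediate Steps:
(226499 + 4919)*(-1645*1 - 35111) = 231418*(-1645 - 35111) = 231418*(-36756) = -8506000008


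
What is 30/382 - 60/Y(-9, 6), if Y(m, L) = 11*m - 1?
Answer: 648/955 ≈ 0.67853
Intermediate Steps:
Y(m, L) = -1 + 11*m
30/382 - 60/Y(-9, 6) = 30/382 - 60/(-1 + 11*(-9)) = 30*(1/382) - 60/(-1 - 99) = 15/191 - 60/(-100) = 15/191 - 60*(-1/100) = 15/191 + ⅗ = 648/955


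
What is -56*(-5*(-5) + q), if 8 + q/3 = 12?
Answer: -2072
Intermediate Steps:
q = 12 (q = -24 + 3*12 = -24 + 36 = 12)
-56*(-5*(-5) + q) = -56*(-5*(-5) + 12) = -56*(25 + 12) = -56*37 = -2072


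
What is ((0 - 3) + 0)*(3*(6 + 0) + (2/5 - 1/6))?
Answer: -547/10 ≈ -54.700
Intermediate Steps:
((0 - 3) + 0)*(3*(6 + 0) + (2/5 - 1/6)) = (-3 + 0)*(3*6 + (2*(1/5) - 1*1/6)) = -3*(18 + (2/5 - 1/6)) = -3*(18 + 7/30) = -3*547/30 = -547/10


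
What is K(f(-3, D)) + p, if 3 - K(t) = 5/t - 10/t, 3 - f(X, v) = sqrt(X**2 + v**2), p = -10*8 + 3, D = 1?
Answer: -89 - 5*sqrt(10) ≈ -104.81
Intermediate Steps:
p = -77 (p = -80 + 3 = -77)
f(X, v) = 3 - sqrt(X**2 + v**2)
K(t) = 3 + 5/t (K(t) = 3 - (5/t - 10/t) = 3 - (-5)/t = 3 + 5/t)
K(f(-3, D)) + p = (3 + 5/(3 - sqrt((-3)**2 + 1**2))) - 77 = (3 + 5/(3 - sqrt(9 + 1))) - 77 = (3 + 5/(3 - sqrt(10))) - 77 = -74 + 5/(3 - sqrt(10))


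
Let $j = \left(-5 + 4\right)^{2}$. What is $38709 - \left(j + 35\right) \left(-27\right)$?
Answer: $39681$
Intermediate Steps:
$j = 1$ ($j = \left(-1\right)^{2} = 1$)
$38709 - \left(j + 35\right) \left(-27\right) = 38709 - \left(1 + 35\right) \left(-27\right) = 38709 - 36 \left(-27\right) = 38709 - -972 = 38709 + 972 = 39681$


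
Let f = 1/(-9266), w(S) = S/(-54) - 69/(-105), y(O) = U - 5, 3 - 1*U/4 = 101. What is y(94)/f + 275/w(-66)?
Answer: 2177819009/592 ≈ 3.6787e+6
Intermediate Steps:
U = -392 (U = 12 - 4*101 = 12 - 404 = -392)
y(O) = -397 (y(O) = -392 - 5 = -397)
w(S) = 23/35 - S/54 (w(S) = S*(-1/54) - 69*(-1/105) = -S/54 + 23/35 = 23/35 - S/54)
f = -1/9266 ≈ -0.00010792
y(94)/f + 275/w(-66) = -397/(-1/9266) + 275/(23/35 - 1/54*(-66)) = -397*(-9266) + 275/(23/35 + 11/9) = 3678602 + 275/(592/315) = 3678602 + 275*(315/592) = 3678602 + 86625/592 = 2177819009/592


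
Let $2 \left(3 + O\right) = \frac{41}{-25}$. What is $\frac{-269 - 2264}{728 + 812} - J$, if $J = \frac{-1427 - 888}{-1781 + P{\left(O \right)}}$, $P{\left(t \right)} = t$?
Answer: $- \frac{404302453}{137431140} \approx -2.9419$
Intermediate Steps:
$O = - \frac{191}{50}$ ($O = -3 + \frac{41 \frac{1}{-25}}{2} = -3 + \frac{41 \left(- \frac{1}{25}\right)}{2} = -3 + \frac{1}{2} \left(- \frac{41}{25}\right) = -3 - \frac{41}{50} = - \frac{191}{50} \approx -3.82$)
$J = \frac{115750}{89241}$ ($J = \frac{-1427 - 888}{-1781 - \frac{191}{50}} = - \frac{2315}{- \frac{89241}{50}} = \left(-2315\right) \left(- \frac{50}{89241}\right) = \frac{115750}{89241} \approx 1.2971$)
$\frac{-269 - 2264}{728 + 812} - J = \frac{-269 - 2264}{728 + 812} - \frac{115750}{89241} = - \frac{2533}{1540} - \frac{115750}{89241} = - \frac{404302453}{137431140}$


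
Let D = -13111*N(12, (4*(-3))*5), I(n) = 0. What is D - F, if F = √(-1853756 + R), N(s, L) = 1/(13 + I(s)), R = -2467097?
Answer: -13111/13 - I*√4320853 ≈ -1008.5 - 2078.7*I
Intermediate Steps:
N(s, L) = 1/13 (N(s, L) = 1/(13 + 0) = 1/13)
D = -13111/13 (D = -13111*1/13 = -13111/13 ≈ -1008.5)
F = I*√4320853 (F = √(-1853756 - 2467097) = √(-4320853) = I*√4320853 ≈ 2078.7*I)
D - F = -13111/13 - I*√4320853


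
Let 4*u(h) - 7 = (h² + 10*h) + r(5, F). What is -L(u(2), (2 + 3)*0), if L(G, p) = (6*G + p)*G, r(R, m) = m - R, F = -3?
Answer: -1587/8 ≈ -198.38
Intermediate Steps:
u(h) = -¼ + h²/4 + 5*h/2 (u(h) = 7/4 + ((h² + 10*h) + (-3 - 1*5))/4 = 7/4 + ((h² + 10*h) + (-3 - 5))/4 = 7/4 + ((h² + 10*h) - 8)/4 = 7/4 + (-8 + h² + 10*h)/4 = 7/4 + (-2 + h²/4 + 5*h/2) = -¼ + h²/4 + 5*h/2)
L(G, p) = G*(p + 6*G) (L(G, p) = (p + 6*G)*G = G*(p + 6*G))
-L(u(2), (2 + 3)*0) = -(-¼ + (¼)*2² + (5/2)*2)*((2 + 3)*0 + 6*(-¼ + (¼)*2² + (5/2)*2)) = -(-¼ + (¼)*4 + 5)*(5*0 + 6*(-¼ + (¼)*4 + 5)) = -(-¼ + 1 + 5)*(0 + 6*(-¼ + 1 + 5)) = -23*(0 + 6*(23/4))/4 = -23*(0 + 69/2)/4 = -23*69/(4*2) = -1*1587/8 = -1587/8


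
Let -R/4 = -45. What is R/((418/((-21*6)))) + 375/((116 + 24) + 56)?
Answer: -2144265/40964 ≈ -52.345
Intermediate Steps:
R = 180 (R = -4*(-45) = 180)
R/((418/((-21*6)))) + 375/((116 + 24) + 56) = 180/((418/((-21*6)))) + 375/((116 + 24) + 56) = 180/((418/(-126))) + 375/(140 + 56) = 180/((418*(-1/126))) + 375/196 = 180/(-209/63) + 375*(1/196) = 180*(-63/209) + 375/196 = -11340/209 + 375/196 = -2144265/40964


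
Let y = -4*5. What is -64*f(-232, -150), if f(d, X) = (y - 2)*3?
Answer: 4224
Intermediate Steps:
y = -20
f(d, X) = -66 (f(d, X) = (-20 - 2)*3 = -22*3 = -66)
-64*f(-232, -150) = -64*(-66) = 4224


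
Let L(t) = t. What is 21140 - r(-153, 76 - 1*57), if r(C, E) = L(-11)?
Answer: 21151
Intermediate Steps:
r(C, E) = -11
21140 - r(-153, 76 - 1*57) = 21140 - 1*(-11) = 21140 + 11 = 21151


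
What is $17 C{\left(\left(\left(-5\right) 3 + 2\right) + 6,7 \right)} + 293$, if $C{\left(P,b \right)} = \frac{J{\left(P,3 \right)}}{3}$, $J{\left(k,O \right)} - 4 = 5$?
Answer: $344$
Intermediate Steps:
$J{\left(k,O \right)} = 9$ ($J{\left(k,O \right)} = 4 + 5 = 9$)
$C{\left(P,b \right)} = 3$ ($C{\left(P,b \right)} = \frac{9}{3} = 9 \cdot \frac{1}{3} = 3$)
$17 C{\left(\left(\left(-5\right) 3 + 2\right) + 6,7 \right)} + 293 = 17 \cdot 3 + 293 = 51 + 293 = 344$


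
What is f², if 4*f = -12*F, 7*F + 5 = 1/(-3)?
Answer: 256/49 ≈ 5.2245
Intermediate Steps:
F = -16/21 (F = -5/7 + (1/(-3))/7 = -5/7 + (1*(-⅓))/7 = -5/7 + (⅐)*(-⅓) = -5/7 - 1/21 = -16/21 ≈ -0.76190)
f = 16/7 (f = (-12*(-16/21))/4 = (¼)*(64/7) = 16/7 ≈ 2.2857)
f² = (16/7)² = 256/49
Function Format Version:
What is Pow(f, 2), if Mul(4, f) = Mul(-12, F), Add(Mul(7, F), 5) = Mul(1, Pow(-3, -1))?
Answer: Rational(256, 49) ≈ 5.2245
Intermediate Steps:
F = Rational(-16, 21) (F = Add(Rational(-5, 7), Mul(Rational(1, 7), Mul(1, Pow(-3, -1)))) = Add(Rational(-5, 7), Mul(Rational(1, 7), Mul(1, Rational(-1, 3)))) = Add(Rational(-5, 7), Mul(Rational(1, 7), Rational(-1, 3))) = Add(Rational(-5, 7), Rational(-1, 21)) = Rational(-16, 21) ≈ -0.76190)
f = Rational(16, 7) (f = Mul(Rational(1, 4), Mul(-12, Rational(-16, 21))) = Mul(Rational(1, 4), Rational(64, 7)) = Rational(16, 7) ≈ 2.2857)
Pow(f, 2) = Pow(Rational(16, 7), 2) = Rational(256, 49)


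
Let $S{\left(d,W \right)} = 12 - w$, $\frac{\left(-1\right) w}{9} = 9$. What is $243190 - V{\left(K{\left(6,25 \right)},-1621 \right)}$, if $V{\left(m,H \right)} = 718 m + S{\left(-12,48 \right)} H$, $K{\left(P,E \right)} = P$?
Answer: $389635$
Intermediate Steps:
$w = -81$ ($w = \left(-9\right) 9 = -81$)
$S{\left(d,W \right)} = 93$ ($S{\left(d,W \right)} = 12 - -81 = 12 + 81 = 93$)
$V{\left(m,H \right)} = 93 H + 718 m$ ($V{\left(m,H \right)} = 718 m + 93 H = 93 H + 718 m$)
$243190 - V{\left(K{\left(6,25 \right)},-1621 \right)} = 243190 - \left(93 \left(-1621\right) + 718 \cdot 6\right) = 243190 - \left(-150753 + 4308\right) = 243190 - -146445 = 243190 + 146445 = 389635$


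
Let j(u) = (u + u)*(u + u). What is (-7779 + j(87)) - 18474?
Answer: 4023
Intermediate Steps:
j(u) = 4*u**2 (j(u) = (2*u)*(2*u) = 4*u**2)
(-7779 + j(87)) - 18474 = (-7779 + 4*87**2) - 18474 = (-7779 + 4*7569) - 18474 = (-7779 + 30276) - 18474 = 22497 - 18474 = 4023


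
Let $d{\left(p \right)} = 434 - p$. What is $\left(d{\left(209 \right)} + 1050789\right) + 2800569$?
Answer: $3851583$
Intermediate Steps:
$\left(d{\left(209 \right)} + 1050789\right) + 2800569 = \left(\left(434 - 209\right) + 1050789\right) + 2800569 = \left(225 + 1050789\right) + 2800569 = 1051014 + 2800569 = 3851583$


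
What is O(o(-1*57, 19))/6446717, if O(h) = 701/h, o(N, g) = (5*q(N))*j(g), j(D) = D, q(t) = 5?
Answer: 701/3062190575 ≈ 2.2892e-7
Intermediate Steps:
o(N, g) = 25*g (o(N, g) = (5*5)*g = 25*g)
O(o(-1*57, 19))/6446717 = (701/((25*19)))/6446717 = (701/475)*(1/6446717) = 701/3062190575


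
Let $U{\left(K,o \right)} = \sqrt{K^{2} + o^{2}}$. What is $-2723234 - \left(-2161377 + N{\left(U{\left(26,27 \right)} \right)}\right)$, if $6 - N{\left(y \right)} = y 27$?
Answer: $-561863 + 27 \sqrt{1405} \approx -5.6085 \cdot 10^{5}$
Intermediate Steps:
$N{\left(y \right)} = 6 - 27 y$ ($N{\left(y \right)} = 6 - y 27 = 6 - 27 y$)
$-2723234 - \left(-2161377 + N{\left(U{\left(26,27 \right)} \right)}\right) = -2723234 + \left(2161377 - \left(6 - 27 \sqrt{26^{2} + 27^{2}}\right)\right) = -2723234 + \left(2161377 - \left(6 - 27 \sqrt{676 + 729}\right)\right) = -2723234 + \left(2161377 - \left(6 - 27 \sqrt{1405}\right)\right) = -2723234 + \left(2161371 + 27 \sqrt{1405}\right) = -561863 + 27 \sqrt{1405}$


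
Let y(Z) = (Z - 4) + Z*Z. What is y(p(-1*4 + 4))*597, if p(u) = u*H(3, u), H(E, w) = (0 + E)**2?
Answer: -2388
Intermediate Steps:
H(E, w) = E**2
p(u) = 9*u (p(u) = u*3**2 = u*9 = 9*u)
y(Z) = -4 + Z + Z**2 (y(Z) = (-4 + Z) + Z**2 = -4 + Z + Z**2)
y(p(-1*4 + 4))*597 = (-4 + 9*(-1*4 + 4) + (9*(-1*4 + 4))**2)*597 = (-4 + 9*(-4 + 4) + (9*(-4 + 4))**2)*597 = (-4 + 9*0 + (9*0)**2)*597 = (-4 + 0 + 0**2)*597 = (-4 + 0 + 0)*597 = -4*597 = -2388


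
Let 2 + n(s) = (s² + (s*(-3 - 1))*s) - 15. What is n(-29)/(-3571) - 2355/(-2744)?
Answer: 15379465/9798824 ≈ 1.5695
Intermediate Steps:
n(s) = -17 - 3*s² (n(s) = -2 + ((s² + (s*(-3 - 1))*s) - 15) = -2 + ((s² + (s*(-4))*s) - 15) = -2 + ((s² + (-4*s)*s) - 15) = -2 + ((s² - 4*s²) - 15) = -2 + (-3*s² - 15) = -2 + (-15 - 3*s²) = -17 - 3*s²)
n(-29)/(-3571) - 2355/(-2744) = (-17 - 3*(-29)²)/(-3571) - 2355/(-2744) = (-17 - 3*841)*(-1/3571) - 2355*(-1/2744) = (-17 - 2523)*(-1/3571) + 2355/2744 = -2540*(-1/3571) + 2355/2744 = 2540/3571 + 2355/2744 = 15379465/9798824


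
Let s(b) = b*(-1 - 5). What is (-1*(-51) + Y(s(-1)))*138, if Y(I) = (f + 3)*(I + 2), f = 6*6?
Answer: 50094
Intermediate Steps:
f = 36
s(b) = -6*b (s(b) = b*(-6) = -6*b)
Y(I) = 78 + 39*I (Y(I) = (36 + 3)*(I + 2) = 39*(2 + I) = 78 + 39*I)
(-1*(-51) + Y(s(-1)))*138 = (-1*(-51) + (78 + 39*(-6*(-1))))*138 = (51 + (78 + 39*6))*138 = (51 + (78 + 234))*138 = (51 + 312)*138 = 363*138 = 50094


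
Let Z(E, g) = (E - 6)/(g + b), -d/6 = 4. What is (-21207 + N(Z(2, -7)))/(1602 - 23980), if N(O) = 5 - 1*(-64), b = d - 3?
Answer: 10569/11189 ≈ 0.94459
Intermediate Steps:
d = -24 (d = -6*4 = -24)
b = -27 (b = -24 - 3 = -27)
Z(E, g) = (-6 + E)/(-27 + g) (Z(E, g) = (E - 6)/(g - 27) = (-6 + E)/(-27 + g))
N(O) = 69 (N(O) = 5 + 64 = 69)
(-21207 + N(Z(2, -7)))/(1602 - 23980) = (-21207 + 69)/(1602 - 23980) = -21138/(-22378) = -21138*(-1/22378) = 10569/11189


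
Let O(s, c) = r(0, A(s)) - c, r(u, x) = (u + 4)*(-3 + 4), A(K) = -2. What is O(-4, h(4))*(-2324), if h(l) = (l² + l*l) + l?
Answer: 74368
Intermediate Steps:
h(l) = l + 2*l² (h(l) = (l² + l²) + l = 2*l² + l = l + 2*l²)
r(u, x) = 4 + u (r(u, x) = (4 + u)*1 = 4 + u)
O(s, c) = 4 - c (O(s, c) = (4 + 0) - c = 4 - c)
O(-4, h(4))*(-2324) = (4 - 4*(1 + 2*4))*(-2324) = (4 - 4*(1 + 8))*(-2324) = (4 - 4*9)*(-2324) = (4 - 1*36)*(-2324) = (4 - 36)*(-2324) = -32*(-2324) = 74368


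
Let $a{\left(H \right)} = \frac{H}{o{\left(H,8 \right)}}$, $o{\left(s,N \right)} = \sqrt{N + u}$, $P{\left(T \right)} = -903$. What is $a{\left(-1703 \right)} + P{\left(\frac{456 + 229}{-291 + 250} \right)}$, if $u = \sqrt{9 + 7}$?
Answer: $-903 - \frac{1703 \sqrt{3}}{6} \approx -1394.6$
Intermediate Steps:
$u = 4$ ($u = \sqrt{16} = 4$)
$o{\left(s,N \right)} = \sqrt{4 + N}$ ($o{\left(s,N \right)} = \sqrt{N + 4} = \sqrt{4 + N}$)
$a{\left(H \right)} = \frac{H \sqrt{3}}{6}$ ($a{\left(H \right)} = \frac{H}{\sqrt{4 + 8}} = \frac{H}{\sqrt{12}} = \frac{H}{2 \sqrt{3}} = H \frac{\sqrt{3}}{6} = \frac{H \sqrt{3}}{6}$)
$a{\left(-1703 \right)} + P{\left(\frac{456 + 229}{-291 + 250} \right)} = \frac{1}{6} \left(-1703\right) \sqrt{3} - 903 = - \frac{1703 \sqrt{3}}{6} - 903 = -903 - \frac{1703 \sqrt{3}}{6}$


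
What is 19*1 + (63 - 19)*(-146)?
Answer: -6405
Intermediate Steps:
19*1 + (63 - 19)*(-146) = 19 + 44*(-146) = 19 - 6424 = -6405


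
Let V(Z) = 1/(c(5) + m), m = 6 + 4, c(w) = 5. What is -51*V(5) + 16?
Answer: 63/5 ≈ 12.600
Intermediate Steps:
m = 10
V(Z) = 1/15 (V(Z) = 1/(5 + 10) = 1/15)
-51*V(5) + 16 = -51*1/15 + 16 = -17/5 + 16 = 63/5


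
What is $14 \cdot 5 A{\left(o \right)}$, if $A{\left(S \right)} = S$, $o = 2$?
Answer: $140$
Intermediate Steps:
$14 \cdot 5 A{\left(o \right)} = 14 \cdot 5 \cdot 2 = 70 \cdot 2 = 140$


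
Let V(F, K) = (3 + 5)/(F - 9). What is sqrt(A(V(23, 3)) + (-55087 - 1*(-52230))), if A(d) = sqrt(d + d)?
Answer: sqrt(-139993 + 14*sqrt(14))/7 ≈ 53.441*I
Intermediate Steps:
V(F, K) = 8/(-9 + F)
A(d) = sqrt(2)*sqrt(d) (A(d) = sqrt(2*d) = sqrt(2)*sqrt(d))
sqrt(A(V(23, 3)) + (-55087 - 1*(-52230))) = sqrt(sqrt(2)*sqrt(8/(-9 + 23)) + (-55087 - 1*(-52230))) = sqrt(sqrt(2)*sqrt(8/14) + (-55087 + 52230)) = sqrt(sqrt(2)*sqrt(8*(1/14)) - 2857) = sqrt(sqrt(2)*sqrt(4/7) - 2857) = sqrt(sqrt(2)*(2*sqrt(7)/7) - 2857) = sqrt(2*sqrt(14)/7 - 2857) = sqrt(-2857 + 2*sqrt(14)/7)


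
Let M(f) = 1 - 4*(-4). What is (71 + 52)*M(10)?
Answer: 2091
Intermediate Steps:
M(f) = 17 (M(f) = 1 + 16 = 17)
(71 + 52)*M(10) = (71 + 52)*17 = 123*17 = 2091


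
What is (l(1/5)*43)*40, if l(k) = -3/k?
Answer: -25800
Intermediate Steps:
(l(1/5)*43)*40 = (-3/(1/5)*43)*40 = (-3/1/5*43)*40 = (-3*5*43)*40 = -15*43*40 = -645*40 = -25800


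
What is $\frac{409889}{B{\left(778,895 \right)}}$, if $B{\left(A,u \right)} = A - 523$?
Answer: $\frac{409889}{255} \approx 1607.4$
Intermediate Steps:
$B{\left(A,u \right)} = -523 + A$
$\frac{409889}{B{\left(778,895 \right)}} = \frac{409889}{-523 + 778} = \frac{409889}{255}$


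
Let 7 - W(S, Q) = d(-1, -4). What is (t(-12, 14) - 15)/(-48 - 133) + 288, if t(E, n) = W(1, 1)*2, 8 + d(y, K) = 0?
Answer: 52113/181 ≈ 287.92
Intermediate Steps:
d(y, K) = -8 (d(y, K) = -8 + 0 = -8)
W(S, Q) = 15 (W(S, Q) = 7 - 1*(-8) = 7 + 8 = 15)
t(E, n) = 30 (t(E, n) = 15*2 = 30)
(t(-12, 14) - 15)/(-48 - 133) + 288 = (30 - 15)/(-48 - 133) + 288 = 15/(-181) + 288 = 15*(-1/181) + 288 = -15/181 + 288 = 52113/181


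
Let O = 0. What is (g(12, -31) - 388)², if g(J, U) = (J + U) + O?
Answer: 165649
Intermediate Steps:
g(J, U) = J + U (g(J, U) = (J + U) + 0 = J + U)
(g(12, -31) - 388)² = ((12 - 31) - 388)² = (-19 - 388)² = (-407)² = 165649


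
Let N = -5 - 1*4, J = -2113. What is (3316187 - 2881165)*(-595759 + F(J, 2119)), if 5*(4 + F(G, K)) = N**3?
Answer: -1296167189968/5 ≈ -2.5923e+11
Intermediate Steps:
N = -9 (N = -5 - 4 = -9)
F(G, K) = -749/5 (F(G, K) = -4 + (1/5)*(-9)**3 = -4 + (1/5)*(-729) = -4 - 729/5 = -749/5)
(3316187 - 2881165)*(-595759 + F(J, 2119)) = (3316187 - 2881165)*(-595759 - 749/5) = 435022*(-2979544/5) = -1296167189968/5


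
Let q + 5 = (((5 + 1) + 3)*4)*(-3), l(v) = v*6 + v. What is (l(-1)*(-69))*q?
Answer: -54579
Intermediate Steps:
l(v) = 7*v (l(v) = 6*v + v = 7*v)
q = -113 (q = -5 + (((5 + 1) + 3)*4)*(-3) = -5 + ((6 + 3)*4)*(-3) = -5 + (9*4)*(-3) = -5 + 36*(-3) = -5 - 108 = -113)
(l(-1)*(-69))*q = ((7*(-1))*(-69))*(-113) = -7*(-69)*(-113) = 483*(-113) = -54579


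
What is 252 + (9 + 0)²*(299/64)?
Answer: 40347/64 ≈ 630.42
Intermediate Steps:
252 + (9 + 0)²*(299/64) = 252 + 9²*(299*(1/64)) = 252 + 81*(299/64) = 252 + 24219/64 = 40347/64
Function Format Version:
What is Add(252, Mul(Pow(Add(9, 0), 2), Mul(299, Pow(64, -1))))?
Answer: Rational(40347, 64) ≈ 630.42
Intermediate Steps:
Add(252, Mul(Pow(Add(9, 0), 2), Mul(299, Pow(64, -1)))) = Add(252, Mul(Pow(9, 2), Mul(299, Rational(1, 64)))) = Add(252, Mul(81, Rational(299, 64))) = Add(252, Rational(24219, 64)) = Rational(40347, 64)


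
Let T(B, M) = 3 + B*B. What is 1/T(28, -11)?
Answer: 1/787 ≈ 0.0012706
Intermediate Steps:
T(B, M) = 3 + B**2
1/T(28, -11) = 1/(3 + 28**2) = 1/(3 + 784) = 1/787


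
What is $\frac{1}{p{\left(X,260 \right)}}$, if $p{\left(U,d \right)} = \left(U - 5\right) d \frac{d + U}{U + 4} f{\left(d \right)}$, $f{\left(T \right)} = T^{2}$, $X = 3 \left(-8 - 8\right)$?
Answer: $\frac{11}{49370984000} \approx 2.228 \cdot 10^{-10}$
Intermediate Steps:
$X = -48$ ($X = 3 \left(-16\right) = -48$)
$p{\left(U,d \right)} = \frac{d^{3} \left(-5 + U\right) \left(U + d\right)}{4 + U}$ ($p{\left(U,d \right)} = \left(U - 5\right) d \frac{d + U}{U + 4} d^{2} = \left(-5 + U\right) d \frac{U + d}{4 + U} d^{2} = d \left(-5 + U\right) \frac{U + d}{4 + U} d^{2} = \frac{d \left(-5 + U\right) \left(U + d\right)}{4 + U} d^{2} = \frac{d^{3} \left(-5 + U\right) \left(U + d\right)}{4 + U}$)
$\frac{1}{p{\left(X,260 \right)}} = \frac{1}{260^{3} \frac{1}{4 - 48} \left(\left(-48\right)^{2} - -240 - 1300 - 12480\right)} = \frac{1}{17576000 \frac{1}{-44} \left(2304 + 240 - 1300 - 12480\right)} = \frac{1}{17576000 \left(- \frac{1}{44}\right) \left(-11236\right)} = \frac{1}{\frac{49370984000}{11}} = \frac{11}{49370984000}$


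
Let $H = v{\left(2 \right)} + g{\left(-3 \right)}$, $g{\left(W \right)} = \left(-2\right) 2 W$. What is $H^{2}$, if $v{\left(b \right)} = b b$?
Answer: $256$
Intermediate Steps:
$g{\left(W \right)} = - 4 W$
$v{\left(b \right)} = b^{2}$
$H = 16$ ($H = 2^{2} - -12 = 4 + 12 = 16$)
$H^{2} = 16^{2} = 256$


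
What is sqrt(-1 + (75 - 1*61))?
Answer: sqrt(13) ≈ 3.6056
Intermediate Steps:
sqrt(-1 + (75 - 1*61)) = sqrt(-1 + (75 - 61)) = sqrt(-1 + 14) = sqrt(13)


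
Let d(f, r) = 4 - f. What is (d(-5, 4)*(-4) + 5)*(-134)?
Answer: 4154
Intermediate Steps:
(d(-5, 4)*(-4) + 5)*(-134) = ((4 - 1*(-5))*(-4) + 5)*(-134) = ((4 + 5)*(-4) + 5)*(-134) = (9*(-4) + 5)*(-134) = (-36 + 5)*(-134) = -31*(-134) = 4154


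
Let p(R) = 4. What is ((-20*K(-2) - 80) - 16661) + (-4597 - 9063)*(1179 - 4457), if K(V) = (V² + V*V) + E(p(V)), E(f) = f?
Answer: 44760499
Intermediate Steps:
K(V) = 4 + 2*V² (K(V) = (V² + V*V) + 4 = (V² + V²) + 4 = 2*V² + 4 = 4 + 2*V²)
((-20*K(-2) - 80) - 16661) + (-4597 - 9063)*(1179 - 4457) = ((-20*(4 + 2*(-2)²) - 80) - 16661) + (-4597 - 9063)*(1179 - 4457) = ((-20*(4 + 2*4) - 80) - 16661) - 13660*(-3278) = ((-20*(4 + 8) - 80) - 16661) + 44777480 = ((-20*12 - 80) - 16661) + 44777480 = ((-240 - 80) - 16661) + 44777480 = (-320 - 16661) + 44777480 = -16981 + 44777480 = 44760499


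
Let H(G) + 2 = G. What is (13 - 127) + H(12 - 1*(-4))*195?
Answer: 2616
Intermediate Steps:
H(G) = -2 + G
(13 - 127) + H(12 - 1*(-4))*195 = (13 - 127) + (-2 + (12 - 1*(-4)))*195 = -114 + (-2 + (12 + 4))*195 = -114 + (-2 + 16)*195 = -114 + 14*195 = -114 + 2730 = 2616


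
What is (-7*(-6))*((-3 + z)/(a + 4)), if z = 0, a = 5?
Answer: -14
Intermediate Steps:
(-7*(-6))*((-3 + z)/(a + 4)) = (-7*(-6))*((-3 + 0)/(5 + 4)) = 42*(-3/9) = 42*(-3*⅑) = 42*(-⅓) = -14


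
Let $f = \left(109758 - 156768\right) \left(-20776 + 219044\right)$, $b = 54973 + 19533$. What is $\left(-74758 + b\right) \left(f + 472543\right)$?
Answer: $2348666746524$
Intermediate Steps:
$b = 74506$
$f = -9320578680$ ($f = \left(-47010\right) 198268 = -9320578680$)
$\left(-74758 + b\right) \left(f + 472543\right) = \left(-74758 + 74506\right) \left(-9320578680 + 472543\right) = \left(-252\right) \left(-9320106137\right) = 2348666746524$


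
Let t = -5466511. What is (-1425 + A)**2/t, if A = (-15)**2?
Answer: -1440000/5466511 ≈ -0.26342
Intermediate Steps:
A = 225
(-1425 + A)**2/t = (-1425 + 225)**2/(-5466511) = (-1200)**2*(-1/5466511) = 1440000*(-1/5466511) = -1440000/5466511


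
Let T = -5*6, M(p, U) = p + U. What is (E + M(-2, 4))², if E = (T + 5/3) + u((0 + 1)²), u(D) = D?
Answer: 5776/9 ≈ 641.78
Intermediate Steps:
M(p, U) = U + p
T = -30
E = -82/3 (E = (-30 + 5/3) + (0 + 1)² = (-30 + 5*(⅓)) + 1² = (-30 + 5/3) + 1 = -85/3 + 1 = -82/3 ≈ -27.333)
(E + M(-2, 4))² = (-82/3 + (4 - 2))² = (-82/3 + 2)² = (-76/3)² = 5776/9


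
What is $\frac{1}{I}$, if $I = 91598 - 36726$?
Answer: $\frac{1}{54872} \approx 1.8224 \cdot 10^{-5}$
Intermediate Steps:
$I = 54872$
$\frac{1}{I} = \frac{1}{54872}$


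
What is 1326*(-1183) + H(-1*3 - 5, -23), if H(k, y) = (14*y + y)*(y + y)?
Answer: -1552788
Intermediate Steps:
H(k, y) = 30*y² (H(k, y) = (15*y)*(2*y) = 30*y²)
1326*(-1183) + H(-1*3 - 5, -23) = 1326*(-1183) + 30*(-23)² = -1568658 + 30*529 = -1568658 + 15870 = -1552788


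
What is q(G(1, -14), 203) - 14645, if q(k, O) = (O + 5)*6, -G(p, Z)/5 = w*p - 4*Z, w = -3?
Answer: -13397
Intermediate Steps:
G(p, Z) = 15*p + 20*Z (G(p, Z) = -5*(-3*p - 4*Z) = -5*(-4*Z - 3*p) = 15*p + 20*Z)
q(k, O) = 30 + 6*O (q(k, O) = (5 + O)*6 = 30 + 6*O)
q(G(1, -14), 203) - 14645 = (30 + 6*203) - 14645 = (30 + 1218) - 14645 = 1248 - 14645 = -13397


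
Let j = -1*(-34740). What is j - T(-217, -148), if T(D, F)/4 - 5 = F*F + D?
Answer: -52028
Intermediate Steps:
j = 34740
T(D, F) = 20 + 4*D + 4*F² (T(D, F) = 20 + 4*(F*F + D) = 20 + 4*(F² + D) = 20 + 4*(D + F²) = 20 + (4*D + 4*F²) = 20 + 4*D + 4*F²)
j - T(-217, -148) = 34740 - (20 + 4*(-217) + 4*(-148)²) = 34740 - (20 - 868 + 4*21904) = 34740 - (20 - 868 + 87616) = 34740 - 1*86768 = 34740 - 86768 = -52028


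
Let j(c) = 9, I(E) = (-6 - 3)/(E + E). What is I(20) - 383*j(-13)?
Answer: -137889/40 ≈ -3447.2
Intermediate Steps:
I(E) = -9/(2*E) (I(E) = -9*1/(2*E) = -9/(2*E))
I(20) - 383*j(-13) = -9/2/20 - 383*9 = -9/2*1/20 - 3447 = -9/40 - 3447 = -137889/40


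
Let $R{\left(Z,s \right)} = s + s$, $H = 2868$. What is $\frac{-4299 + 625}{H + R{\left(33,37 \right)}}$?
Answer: $- \frac{1837}{1471} \approx -1.2488$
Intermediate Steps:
$R{\left(Z,s \right)} = 2 s$
$\frac{-4299 + 625}{H + R{\left(33,37 \right)}} = \frac{-4299 + 625}{2868 + 2 \cdot 37} = - \frac{3674}{2868 + 74} = - \frac{3674}{2942} = \left(-3674\right) \frac{1}{2942} = - \frac{1837}{1471}$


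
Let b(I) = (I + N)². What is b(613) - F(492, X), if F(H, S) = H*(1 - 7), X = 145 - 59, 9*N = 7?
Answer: 30753688/81 ≈ 3.7968e+5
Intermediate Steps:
N = 7/9 (N = (⅑)*7 = 7/9 ≈ 0.77778)
X = 86
F(H, S) = -6*H (F(H, S) = H*(-6) = -6*H)
b(I) = (7/9 + I)² (b(I) = (I + 7/9)² = (7/9 + I)²)
b(613) - F(492, X) = (7 + 9*613)²/81 - (-6)*492 = (7 + 5517)²/81 - 1*(-2952) = (1/81)*5524² + 2952 = (1/81)*30514576 + 2952 = 30514576/81 + 2952 = 30753688/81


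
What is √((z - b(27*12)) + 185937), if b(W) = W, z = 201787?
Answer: 10*√3874 ≈ 622.42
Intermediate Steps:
√((z - b(27*12)) + 185937) = √((201787 - 27*12) + 185937) = √((201787 - 1*324) + 185937) = √((201787 - 324) + 185937) = √(201463 + 185937) = √387400 = 10*√3874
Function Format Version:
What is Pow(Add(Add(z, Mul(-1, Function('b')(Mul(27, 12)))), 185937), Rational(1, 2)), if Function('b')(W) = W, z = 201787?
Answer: Mul(10, Pow(3874, Rational(1, 2))) ≈ 622.42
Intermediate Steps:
Pow(Add(Add(z, Mul(-1, Function('b')(Mul(27, 12)))), 185937), Rational(1, 2)) = Pow(Add(Add(201787, Mul(-1, Mul(27, 12))), 185937), Rational(1, 2)) = Pow(Add(Add(201787, Mul(-1, 324)), 185937), Rational(1, 2)) = Pow(Add(Add(201787, -324), 185937), Rational(1, 2)) = Pow(Add(201463, 185937), Rational(1, 2)) = Pow(387400, Rational(1, 2)) = Mul(10, Pow(3874, Rational(1, 2)))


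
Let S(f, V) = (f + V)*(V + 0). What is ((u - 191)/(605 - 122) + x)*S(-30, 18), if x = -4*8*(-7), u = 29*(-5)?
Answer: -1109376/23 ≈ -48234.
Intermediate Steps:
u = -145
S(f, V) = V*(V + f) (S(f, V) = (V + f)*V = V*(V + f))
x = 224 (x = -32*(-7) = 224)
((u - 191)/(605 - 122) + x)*S(-30, 18) = ((-145 - 191)/(605 - 122) + 224)*(18*(18 - 30)) = (-336/483 + 224)*(18*(-12)) = (-336*1/483 + 224)*(-216) = (-16/23 + 224)*(-216) = (5136/23)*(-216) = -1109376/23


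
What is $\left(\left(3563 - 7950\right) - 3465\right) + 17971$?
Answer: $10119$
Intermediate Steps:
$\left(\left(3563 - 7950\right) - 3465\right) + 17971 = \left(-4387 - 3465\right) + 17971 = -7852 + 17971 = 10119$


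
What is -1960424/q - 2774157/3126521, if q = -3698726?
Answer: -2065769909539/5782072256123 ≈ -0.35727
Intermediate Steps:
-1960424/q - 2774157/3126521 = -1960424/(-3698726) - 2774157/3126521 = -1960424*(-1/3698726) - 2774157*1/3126521 = 980212/1849363 - 2774157/3126521 = -2065769909539/5782072256123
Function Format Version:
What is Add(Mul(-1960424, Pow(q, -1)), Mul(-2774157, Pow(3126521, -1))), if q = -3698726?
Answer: Rational(-2065769909539, 5782072256123) ≈ -0.35727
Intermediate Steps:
Add(Mul(-1960424, Pow(q, -1)), Mul(-2774157, Pow(3126521, -1))) = Add(Mul(-1960424, Pow(-3698726, -1)), Mul(-2774157, Pow(3126521, -1))) = Add(Mul(-1960424, Rational(-1, 3698726)), Mul(-2774157, Rational(1, 3126521))) = Add(Rational(980212, 1849363), Rational(-2774157, 3126521)) = Rational(-2065769909539, 5782072256123)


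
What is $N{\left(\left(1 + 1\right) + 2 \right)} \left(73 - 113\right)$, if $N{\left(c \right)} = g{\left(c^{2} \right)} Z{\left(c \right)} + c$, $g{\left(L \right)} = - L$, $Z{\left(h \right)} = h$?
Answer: $2400$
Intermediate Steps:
$N{\left(c \right)} = c - c^{3}$ ($N{\left(c \right)} = - c^{2} c + c = - c^{3} + c = c - c^{3}$)
$N{\left(\left(1 + 1\right) + 2 \right)} \left(73 - 113\right) = \left(\left(\left(1 + 1\right) + 2\right) - \left(\left(1 + 1\right) + 2\right)^{3}\right) \left(73 - 113\right) = \left(\left(2 + 2\right) - \left(2 + 2\right)^{3}\right) \left(-40\right) = \left(4 - 4^{3}\right) \left(-40\right) = \left(4 - 64\right) \left(-40\right) = \left(-60\right) \left(-40\right) = 2400$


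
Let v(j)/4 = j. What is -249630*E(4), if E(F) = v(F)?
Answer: -3994080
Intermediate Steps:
v(j) = 4*j
E(F) = 4*F
-249630*E(4) = -998520*4 = -249630*16 = -3994080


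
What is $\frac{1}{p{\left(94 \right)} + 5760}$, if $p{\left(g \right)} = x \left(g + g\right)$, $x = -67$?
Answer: $- \frac{1}{6836} \approx -0.00014628$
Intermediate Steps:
$p{\left(g \right)} = - 134 g$ ($p{\left(g \right)} = - 67 \left(g + g\right) = - 67 \cdot 2 g = - 134 g$)
$\frac{1}{p{\left(94 \right)} + 5760} = \frac{1}{\left(-134\right) 94 + 5760} = \frac{1}{-12596 + 5760} = \frac{1}{-6836} = - \frac{1}{6836}$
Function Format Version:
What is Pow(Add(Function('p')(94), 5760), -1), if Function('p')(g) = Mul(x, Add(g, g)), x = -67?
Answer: Rational(-1, 6836) ≈ -0.00014628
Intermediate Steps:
Function('p')(g) = Mul(-134, g) (Function('p')(g) = Mul(-67, Add(g, g)) = Mul(-67, Mul(2, g)) = Mul(-134, g))
Pow(Add(Function('p')(94), 5760), -1) = Pow(Add(Mul(-134, 94), 5760), -1) = Pow(Add(-12596, 5760), -1) = Pow(-6836, -1) = Rational(-1, 6836)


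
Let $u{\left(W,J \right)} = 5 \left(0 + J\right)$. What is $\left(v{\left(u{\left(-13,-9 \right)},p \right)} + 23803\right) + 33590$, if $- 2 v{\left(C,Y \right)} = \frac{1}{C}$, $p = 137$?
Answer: $\frac{5165371}{90} \approx 57393.0$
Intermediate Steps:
$u{\left(W,J \right)} = 5 J$
$v{\left(C,Y \right)} = - \frac{1}{2 C}$
$\left(v{\left(u{\left(-13,-9 \right)},p \right)} + 23803\right) + 33590 = \left(- \frac{1}{2 \cdot 5 \left(-9\right)} + 23803\right) + 33590 = \left(- \frac{1}{2 \left(-45\right)} + 23803\right) + 33590 = \left(\left(- \frac{1}{2}\right) \left(- \frac{1}{45}\right) + 23803\right) + 33590 = \left(\frac{1}{90} + 23803\right) + 33590 = \frac{2142271}{90} + 33590 = \frac{5165371}{90}$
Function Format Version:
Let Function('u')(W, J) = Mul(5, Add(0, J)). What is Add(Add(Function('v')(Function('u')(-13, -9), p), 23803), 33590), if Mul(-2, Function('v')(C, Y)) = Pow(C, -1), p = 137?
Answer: Rational(5165371, 90) ≈ 57393.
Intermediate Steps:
Function('u')(W, J) = Mul(5, J)
Function('v')(C, Y) = Mul(Rational(-1, 2), Pow(C, -1))
Add(Add(Function('v')(Function('u')(-13, -9), p), 23803), 33590) = Add(Add(Mul(Rational(-1, 2), Pow(Mul(5, -9), -1)), 23803), 33590) = Add(Add(Mul(Rational(-1, 2), Pow(-45, -1)), 23803), 33590) = Add(Add(Mul(Rational(-1, 2), Rational(-1, 45)), 23803), 33590) = Add(Add(Rational(1, 90), 23803), 33590) = Add(Rational(2142271, 90), 33590) = Rational(5165371, 90)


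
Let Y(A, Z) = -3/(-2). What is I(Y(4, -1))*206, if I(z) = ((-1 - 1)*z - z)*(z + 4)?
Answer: -10197/2 ≈ -5098.5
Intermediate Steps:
Y(A, Z) = 3/2 (Y(A, Z) = -3*(-1/2) = 3/2)
I(z) = -3*z*(4 + z) (I(z) = (-2*z - z)*(4 + z) = (-3*z)*(4 + z) = -3*z*(4 + z))
I(Y(4, -1))*206 = -3*3/2*(4 + 3/2)*206 = -3*3/2*11/2*206 = -99/4*206 = -10197/2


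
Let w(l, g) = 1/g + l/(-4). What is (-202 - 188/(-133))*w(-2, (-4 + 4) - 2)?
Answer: 0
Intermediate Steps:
w(l, g) = 1/g - l/4 (w(l, g) = 1/g + l*(-¼) = 1/g - l/4)
(-202 - 188/(-133))*w(-2, (-4 + 4) - 2) = (-202 - 188/(-133))*(1/((-4 + 4) - 2) - ¼*(-2)) = (-202 - 188*(-1)/133)*(1/(0 - 2) + ½) = (-202 - 1*(-188/133))*(1/(-2) + ½) = (-202 + 188/133)*(-½ + ½) = -26678/133*0 = 0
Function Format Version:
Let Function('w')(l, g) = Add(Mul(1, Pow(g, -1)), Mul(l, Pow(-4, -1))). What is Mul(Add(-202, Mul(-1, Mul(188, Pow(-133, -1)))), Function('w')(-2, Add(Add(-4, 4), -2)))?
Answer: 0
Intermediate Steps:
Function('w')(l, g) = Add(Pow(g, -1), Mul(Rational(-1, 4), l)) (Function('w')(l, g) = Add(Pow(g, -1), Mul(l, Rational(-1, 4))) = Add(Pow(g, -1), Mul(Rational(-1, 4), l)))
Mul(Add(-202, Mul(-1, Mul(188, Pow(-133, -1)))), Function('w')(-2, Add(Add(-4, 4), -2))) = Mul(Add(-202, Mul(-1, Mul(188, Pow(-133, -1)))), Add(Pow(Add(Add(-4, 4), -2), -1), Mul(Rational(-1, 4), -2))) = Mul(Add(-202, Mul(-1, Mul(188, Rational(-1, 133)))), Add(Pow(Add(0, -2), -1), Rational(1, 2))) = Mul(Add(-202, Mul(-1, Rational(-188, 133))), Add(Pow(-2, -1), Rational(1, 2))) = Mul(Add(-202, Rational(188, 133)), Add(Rational(-1, 2), Rational(1, 2))) = Mul(Rational(-26678, 133), 0) = 0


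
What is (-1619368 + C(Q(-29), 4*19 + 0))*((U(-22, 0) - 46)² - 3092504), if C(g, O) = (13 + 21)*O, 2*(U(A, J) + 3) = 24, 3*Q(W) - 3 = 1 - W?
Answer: 4997697609840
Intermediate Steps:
Q(W) = 4/3 - W/3 (Q(W) = 1 + (1 - W)/3 = 1 + (⅓ - W/3) = 4/3 - W/3)
U(A, J) = 9 (U(A, J) = -3 + (½)*24 = -3 + 12 = 9)
C(g, O) = 34*O
(-1619368 + C(Q(-29), 4*19 + 0))*((U(-22, 0) - 46)² - 3092504) = (-1619368 + 34*(4*19 + 0))*((9 - 46)² - 3092504) = (-1619368 + 34*(76 + 0))*((-37)² - 3092504) = (-1619368 + 34*76)*(1369 - 3092504) = (-1619368 + 2584)*(-3091135) = -1616784*(-3091135) = 4997697609840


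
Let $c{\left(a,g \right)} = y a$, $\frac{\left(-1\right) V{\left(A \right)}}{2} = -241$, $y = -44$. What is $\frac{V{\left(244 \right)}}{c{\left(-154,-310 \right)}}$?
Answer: $\frac{241}{3388} \approx 0.071133$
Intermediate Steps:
$V{\left(A \right)} = 482$ ($V{\left(A \right)} = \left(-2\right) \left(-241\right) = 482$)
$c{\left(a,g \right)} = - 44 a$
$\frac{V{\left(244 \right)}}{c{\left(-154,-310 \right)}} = \frac{482}{\left(-44\right) \left(-154\right)} = \frac{482}{6776} = 482 \cdot \frac{1}{6776} = \frac{241}{3388}$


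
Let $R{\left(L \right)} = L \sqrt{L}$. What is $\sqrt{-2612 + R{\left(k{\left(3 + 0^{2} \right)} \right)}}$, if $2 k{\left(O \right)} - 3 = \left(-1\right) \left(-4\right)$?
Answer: $\frac{\sqrt{-10448 + 7 \sqrt{14}}}{2} \approx 51.044 i$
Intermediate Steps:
$k{\left(O \right)} = \frac{7}{2}$ ($k{\left(O \right)} = \frac{3}{2} + \frac{\left(-1\right) \left(-4\right)}{2} = \frac{3}{2} + \frac{1}{2} \cdot 4 = \frac{3}{2} + 2 = \frac{7}{2}$)
$R{\left(L \right)} = L^{\frac{3}{2}}$
$\sqrt{-2612 + R{\left(k{\left(3 + 0^{2} \right)} \right)}} = \sqrt{-2612 + \left(\frac{7}{2}\right)^{\frac{3}{2}}} = \sqrt{-2612 + \frac{7 \sqrt{14}}{4}}$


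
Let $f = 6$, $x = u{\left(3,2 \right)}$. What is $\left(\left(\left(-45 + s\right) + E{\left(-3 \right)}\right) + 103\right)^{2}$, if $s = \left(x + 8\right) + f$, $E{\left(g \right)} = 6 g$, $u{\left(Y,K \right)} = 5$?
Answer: $3481$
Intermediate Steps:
$x = 5$
$s = 19$ ($s = \left(5 + 8\right) + 6 = 13 + 6 = 19$)
$\left(\left(\left(-45 + s\right) + E{\left(-3 \right)}\right) + 103\right)^{2} = \left(\left(\left(-45 + 19\right) + 6 \left(-3\right)\right) + 103\right)^{2} = \left(\left(-26 - 18\right) + 103\right)^{2} = \left(-44 + 103\right)^{2} = 59^{2} = 3481$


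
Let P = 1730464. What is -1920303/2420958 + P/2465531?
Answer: -181728637127/1989648999566 ≈ -0.091337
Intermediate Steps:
-1920303/2420958 + P/2465531 = -1920303/2420958 + 1730464/2465531 = -1920303*1/2420958 + 1730464*(1/2465531) = -640101/806986 + 1730464/2465531 = -181728637127/1989648999566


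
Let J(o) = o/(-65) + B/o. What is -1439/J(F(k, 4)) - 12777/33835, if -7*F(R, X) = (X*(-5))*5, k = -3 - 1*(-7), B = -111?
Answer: 442136964161/2460041345 ≈ 179.73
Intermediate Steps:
k = 4 (k = -3 + 7 = 4)
F(R, X) = 25*X/7 (F(R, X) = -X*(-5)*5/7 = -(-5*X)*5/7 = -(-25)*X/7 = 25*X/7)
J(o) = -111/o - o/65 (J(o) = o/(-65) - 111/o = o*(-1/65) - 111/o = -o/65 - 111/o = -111/o - o/65)
-1439/J(F(k, 4)) - 12777/33835 = -1439/(-111/((25/7)*4) - 5*4/91) - 12777/33835 = -1439/(-111/100/7 - 1/65*100/7) - 12777*1/33835 = -1439/(-111*7/100 - 20/91) - 12777/33835 = -1439/(-777/100 - 20/91) - 12777/33835 = -1439/(-72707/9100) - 12777/33835 = -1439*(-9100/72707) - 12777/33835 = 13094900/72707 - 12777/33835 = 442136964161/2460041345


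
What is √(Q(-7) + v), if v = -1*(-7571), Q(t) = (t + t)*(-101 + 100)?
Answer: √7585 ≈ 87.092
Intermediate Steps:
Q(t) = -2*t (Q(t) = (2*t)*(-1) = -2*t)
v = 7571
√(Q(-7) + v) = √(-2*(-7) + 7571) = √(14 + 7571) = √7585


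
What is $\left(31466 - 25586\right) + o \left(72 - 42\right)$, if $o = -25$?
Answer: $5130$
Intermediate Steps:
$\left(31466 - 25586\right) + o \left(72 - 42\right) = \left(31466 - 25586\right) - 25 \left(72 - 42\right) = 5880 - 750 = 5130$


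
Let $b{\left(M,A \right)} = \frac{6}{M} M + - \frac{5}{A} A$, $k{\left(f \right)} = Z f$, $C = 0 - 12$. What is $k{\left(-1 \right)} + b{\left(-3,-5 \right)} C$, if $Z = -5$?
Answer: $-7$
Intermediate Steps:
$C = -12$
$k{\left(f \right)} = - 5 f$
$b{\left(M,A \right)} = 1$ ($b{\left(M,A \right)} = 6 - 5 = 1$)
$k{\left(-1 \right)} + b{\left(-3,-5 \right)} C = \left(-5\right) \left(-1\right) + 1 \left(-12\right) = 5 - 12 = -7$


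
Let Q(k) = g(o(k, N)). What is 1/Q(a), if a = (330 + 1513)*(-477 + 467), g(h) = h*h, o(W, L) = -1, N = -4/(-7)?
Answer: 1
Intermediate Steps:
N = 4/7 (N = -4*(-⅐) = 4/7 ≈ 0.57143)
g(h) = h²
a = -18430 (a = 1843*(-10) = -18430)
Q(k) = 1 (Q(k) = (-1)² = 1)
1/Q(a) = 1/1 = 1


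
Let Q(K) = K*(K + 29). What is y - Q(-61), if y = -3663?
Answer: -5615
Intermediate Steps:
Q(K) = K*(29 + K)
y - Q(-61) = -3663 - (-61)*(29 - 61) = -3663 - (-61)*(-32) = -3663 - 1*1952 = -3663 - 1952 = -5615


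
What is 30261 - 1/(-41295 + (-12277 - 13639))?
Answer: 2033872072/67211 ≈ 30261.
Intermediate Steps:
30261 - 1/(-41295 + (-12277 - 13639)) = 30261 - 1/(-41295 - 25916) = 30261 - 1/(-67211) = 30261 - 1*(-1/67211) = 30261 + 1/67211 = 2033872072/67211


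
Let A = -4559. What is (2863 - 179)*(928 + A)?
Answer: -9745604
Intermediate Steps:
(2863 - 179)*(928 + A) = (2863 - 179)*(928 - 4559) = 2684*(-3631) = -9745604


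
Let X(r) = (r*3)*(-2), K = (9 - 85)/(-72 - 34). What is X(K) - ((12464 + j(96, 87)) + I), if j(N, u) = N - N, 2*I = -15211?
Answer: -515457/106 ≈ -4862.8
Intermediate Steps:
I = -15211/2 (I = (½)*(-15211) = -15211/2 ≈ -7605.5)
j(N, u) = 0
K = 38/53 (K = -76/(-106) = -76*(-1/106) = 38/53 ≈ 0.71698)
X(r) = -6*r (X(r) = (3*r)*(-2) = -6*r)
X(K) - ((12464 + j(96, 87)) + I) = -6*38/53 - ((12464 + 0) - 15211/2) = -228/53 - (12464 - 15211/2) = -228/53 - 1*9717/2 = -228/53 - 9717/2 = -515457/106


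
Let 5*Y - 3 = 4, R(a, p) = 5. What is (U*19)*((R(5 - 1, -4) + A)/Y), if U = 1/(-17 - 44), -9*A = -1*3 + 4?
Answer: -4180/3843 ≈ -1.0877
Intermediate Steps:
Y = 7/5 (Y = ⅗ + (⅕)*4 = ⅗ + ⅘ = 7/5 ≈ 1.4000)
A = -⅑ (A = -(-1*3 + 4)/9 = -(-3 + 4)/9 = -⅑*1 = -⅑ ≈ -0.11111)
U = -1/61 (U = 1/(-61) = -1/61 ≈ -0.016393)
(U*19)*((R(5 - 1, -4) + A)/Y) = (-1/61*19)*((5 - ⅑)/(7/5)) = -95*44/(427*9) = -19/61*220/63 = -4180/3843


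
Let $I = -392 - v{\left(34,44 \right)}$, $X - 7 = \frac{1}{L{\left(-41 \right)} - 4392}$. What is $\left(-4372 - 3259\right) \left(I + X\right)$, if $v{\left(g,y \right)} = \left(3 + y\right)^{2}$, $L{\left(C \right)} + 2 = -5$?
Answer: $\frac{87077394417}{4399} \approx 1.9795 \cdot 10^{7}$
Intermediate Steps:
$L{\left(C \right)} = -7$ ($L{\left(C \right)} = -2 - 5 = -7$)
$X = \frac{30792}{4399}$ ($X = 7 + \frac{1}{-7 - 4392} = 7 + \frac{1}{-4399} = 7 - \frac{1}{4399} = \frac{30792}{4399} \approx 6.9998$)
$I = -2601$ ($I = -392 - \left(3 + 44\right)^{2} = -392 - 47^{2} = -392 - 2209 = -2601$)
$\left(-4372 - 3259\right) \left(I + X\right) = \left(-4372 - 3259\right) \left(-2601 + \frac{30792}{4399}\right) = \left(-7631\right) \left(- \frac{11411007}{4399}\right) = \frac{87077394417}{4399}$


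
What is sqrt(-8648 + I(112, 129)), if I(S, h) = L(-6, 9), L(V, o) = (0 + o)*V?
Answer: I*sqrt(8702) ≈ 93.285*I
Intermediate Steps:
L(V, o) = V*o (L(V, o) = o*V = V*o)
I(S, h) = -54 (I(S, h) = -6*9 = -54)
sqrt(-8648 + I(112, 129)) = sqrt(-8648 - 54) = sqrt(-8702) = I*sqrt(8702)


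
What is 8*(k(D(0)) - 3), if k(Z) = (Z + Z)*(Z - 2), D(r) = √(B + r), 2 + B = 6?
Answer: -24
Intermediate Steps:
B = 4 (B = -2 + 6 = 4)
D(r) = √(4 + r)
k(Z) = 2*Z*(-2 + Z) (k(Z) = (2*Z)*(-2 + Z) = 2*Z*(-2 + Z))
8*(k(D(0)) - 3) = 8*(2*√(4 + 0)*(-2 + √(4 + 0)) - 3) = 8*(2*√4*(-2 + √4) - 3) = 8*(2*2*(-2 + 2) - 3) = 8*(2*2*0 - 3) = 8*(0 - 3) = 8*(-3) = -24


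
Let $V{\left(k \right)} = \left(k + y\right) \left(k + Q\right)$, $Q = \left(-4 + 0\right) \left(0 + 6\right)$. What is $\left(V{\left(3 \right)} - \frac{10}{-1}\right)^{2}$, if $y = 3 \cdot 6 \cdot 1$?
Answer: $185761$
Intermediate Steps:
$y = 18$ ($y = 18 \cdot 1 = 18$)
$Q = -24$ ($Q = \left(-4\right) 6 = -24$)
$V{\left(k \right)} = \left(-24 + k\right) \left(18 + k\right)$ ($V{\left(k \right)} = \left(k + 18\right) \left(k - 24\right) = \left(18 + k\right) \left(-24 + k\right) = \left(-24 + k\right) \left(18 + k\right)$)
$\left(V{\left(3 \right)} - \frac{10}{-1}\right)^{2} = \left(\left(-432 + 3^{2} - 18\right) - \frac{10}{-1}\right)^{2} = \left(\left(-432 + 9 - 18\right) - -10\right)^{2} = \left(-441 + 10\right)^{2} = \left(-431\right)^{2} = 185761$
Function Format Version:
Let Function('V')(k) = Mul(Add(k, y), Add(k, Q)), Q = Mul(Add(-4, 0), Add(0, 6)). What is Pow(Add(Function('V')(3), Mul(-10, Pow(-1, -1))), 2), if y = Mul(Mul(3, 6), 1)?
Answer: 185761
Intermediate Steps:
y = 18 (y = Mul(18, 1) = 18)
Q = -24 (Q = Mul(-4, 6) = -24)
Function('V')(k) = Mul(Add(-24, k), Add(18, k)) (Function('V')(k) = Mul(Add(k, 18), Add(k, -24)) = Mul(Add(18, k), Add(-24, k)) = Mul(Add(-24, k), Add(18, k)))
Pow(Add(Function('V')(3), Mul(-10, Pow(-1, -1))), 2) = Pow(Add(Add(-432, Pow(3, 2), Mul(-6, 3)), Mul(-10, Pow(-1, -1))), 2) = Pow(Add(Add(-432, 9, -18), Mul(-10, -1)), 2) = Pow(Add(-441, 10), 2) = Pow(-431, 2) = 185761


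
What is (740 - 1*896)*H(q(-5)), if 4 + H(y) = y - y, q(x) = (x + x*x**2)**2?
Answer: 624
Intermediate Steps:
q(x) = (x + x**3)**2
H(y) = -4 (H(y) = -4 + (y - y) = -4 + 0 = -4)
(740 - 1*896)*H(q(-5)) = (740 - 1*896)*(-4) = (740 - 896)*(-4) = -156*(-4) = 624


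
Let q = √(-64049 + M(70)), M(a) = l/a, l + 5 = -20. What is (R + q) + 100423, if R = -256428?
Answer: -156005 + I*√12553674/14 ≈ -1.5601e+5 + 253.08*I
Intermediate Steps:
l = -25 (l = -5 - 20 = -25)
M(a) = -25/a
q = I*√12553674/14 (q = √(-64049 - 25/70) = √(-64049 - 25*1/70) = √(-64049 - 5/14) = √(-896691/14) = I*√12553674/14 ≈ 253.08*I)
(R + q) + 100423 = (-256428 + I*√12553674/14) + 100423 = -156005 + I*√12553674/14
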